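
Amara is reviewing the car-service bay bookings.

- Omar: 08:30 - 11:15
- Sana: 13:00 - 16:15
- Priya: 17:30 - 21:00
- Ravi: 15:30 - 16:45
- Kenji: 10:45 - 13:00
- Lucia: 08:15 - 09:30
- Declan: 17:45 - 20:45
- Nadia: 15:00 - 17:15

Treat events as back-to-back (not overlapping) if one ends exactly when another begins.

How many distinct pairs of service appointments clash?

Sorted by start: Lucia, Omar, Kenji, Sana, Nadia, Ravi, Priya, Declan.
Omar starts before Lucia ends → Lucia and Omar overlap.
Kenji starts after Lucia ends, so Lucia has no further overlaps.
Kenji starts before Omar ends → Omar and Kenji overlap.
Sana starts after Omar ends, so Omar has no further overlaps.
Sana starts exactly when Kenji ends (back-to-back, no overlap), so Kenji has no further overlaps.
Nadia starts before Sana ends → Sana and Nadia overlap.
Ravi starts before Sana ends → Sana and Ravi overlap.
Priya starts after Sana ends, so Sana has no further overlaps.
Ravi starts before Nadia ends → Nadia and Ravi overlap.
Priya starts after Nadia ends, so Nadia has no further overlaps.
Priya starts after Ravi ends, so Ravi has no further overlaps.
Declan starts before Priya ends → Priya and Declan overlap.
Overlapping pairs: Declan & Priya, Kenji & Omar, Lucia & Omar, Nadia & Ravi, Nadia & Sana, Ravi & Sana — 6 in total.

6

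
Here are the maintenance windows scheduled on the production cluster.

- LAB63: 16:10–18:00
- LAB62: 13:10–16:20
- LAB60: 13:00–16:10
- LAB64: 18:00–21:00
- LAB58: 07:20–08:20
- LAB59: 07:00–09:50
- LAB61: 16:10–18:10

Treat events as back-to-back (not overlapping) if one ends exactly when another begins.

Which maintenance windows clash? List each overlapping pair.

LAB58 & LAB59, LAB60 & LAB62, LAB61 & LAB62, LAB61 & LAB63, LAB61 & LAB64, LAB62 & LAB63

Check each pair: they overlap iff neither finishes before the other starts.
Sorted by start: LAB59, LAB58, LAB60, LAB62, LAB61, LAB63, LAB64.
LAB58 starts before LAB59 ends → LAB59 and LAB58 overlap.
LAB60 starts after LAB59 ends — done with LAB59.
LAB60 starts after LAB58 ends — done with LAB58.
LAB62 starts before LAB60 ends → LAB60 and LAB62 overlap.
LAB61 starts exactly when LAB60 ends (back-to-back, no overlap) — done with LAB60.
LAB61 starts before LAB62 ends → LAB62 and LAB61 overlap.
LAB63 starts before LAB62 ends → LAB62 and LAB63 overlap.
LAB64 starts after LAB62 ends.
LAB63 starts before LAB61 ends → LAB61 and LAB63 overlap.
LAB64 starts before LAB61 ends → LAB61 and LAB64 overlap.
LAB64 starts exactly when LAB63 ends (back-to-back, no overlap).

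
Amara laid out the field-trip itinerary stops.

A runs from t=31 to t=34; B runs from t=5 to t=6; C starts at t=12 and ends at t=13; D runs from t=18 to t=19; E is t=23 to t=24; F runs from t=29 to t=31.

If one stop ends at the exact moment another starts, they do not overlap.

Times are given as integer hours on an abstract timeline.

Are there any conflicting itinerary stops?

No

Sorted by start: B, C, D, E, F, A.
C starts after B ends — done with B.
D starts after C ends — done with C.
E starts after D ends — done with D.
F starts after E ends — done with E.
A starts exactly when F ends (back-to-back, no overlap).
Every pair is clear; the schedule has no overlaps.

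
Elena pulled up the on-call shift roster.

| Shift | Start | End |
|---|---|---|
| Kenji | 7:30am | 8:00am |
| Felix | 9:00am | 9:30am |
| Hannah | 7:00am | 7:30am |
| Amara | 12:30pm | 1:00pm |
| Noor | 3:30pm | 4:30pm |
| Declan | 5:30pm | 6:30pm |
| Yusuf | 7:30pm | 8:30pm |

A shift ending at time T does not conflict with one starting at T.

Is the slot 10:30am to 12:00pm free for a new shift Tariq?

Yes — the slot is free

Hannah: ends 7:30am at or before Tariq starts 10:30am → clear.
Kenji: ends 8:00am at or before Tariq starts 10:30am → clear.
Felix: ends 9:30am at or before Tariq starts 10:30am → clear.
Amara: starts 12:30pm at or after Tariq ends 12:00pm → clear.
Noor: starts 3:30pm at or after Tariq ends 12:00pm → clear.
Declan: starts 5:30pm at or after Tariq ends 12:00pm → clear.
Yusuf: starts 7:30pm at or after Tariq ends 12:00pm → clear.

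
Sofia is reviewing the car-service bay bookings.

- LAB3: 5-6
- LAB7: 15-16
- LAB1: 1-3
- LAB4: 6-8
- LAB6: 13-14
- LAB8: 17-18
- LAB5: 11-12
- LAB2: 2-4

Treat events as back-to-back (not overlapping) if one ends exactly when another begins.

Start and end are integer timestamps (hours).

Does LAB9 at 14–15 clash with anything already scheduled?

LAB1: ends 3 at or before LAB9 starts 14 → clear.
LAB2: ends 4 at or before LAB9 starts 14 → clear.
LAB3: ends 6 at or before LAB9 starts 14 → clear.
LAB4: ends 8 at or before LAB9 starts 14 → clear.
LAB5: ends 12 at or before LAB9 starts 14 → clear.
LAB6: ends 14 at or before LAB9 starts 14 → clear.
LAB7: starts 15 at or after LAB9 ends 15 → clear.
LAB8: starts 17 at or after LAB9 ends 15 → clear.

No — it doesn't clash with anything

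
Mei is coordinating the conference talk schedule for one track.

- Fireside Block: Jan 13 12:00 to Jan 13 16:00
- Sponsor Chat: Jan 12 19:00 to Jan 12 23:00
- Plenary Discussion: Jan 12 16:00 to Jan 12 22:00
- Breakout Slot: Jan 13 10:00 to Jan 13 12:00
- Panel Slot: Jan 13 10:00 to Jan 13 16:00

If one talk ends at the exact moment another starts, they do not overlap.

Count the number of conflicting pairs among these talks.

3

Sorted by start: Plenary Discussion, Sponsor Chat, Breakout Slot, Panel Slot, Fireside Block.
Sponsor Chat starts before Plenary Discussion ends → Plenary Discussion and Sponsor Chat overlap.
Breakout Slot starts after Plenary Discussion ends; Plenary Discussion is clear from here.
Breakout Slot starts after Sponsor Chat ends; Sponsor Chat is clear from here.
Panel Slot starts before Breakout Slot ends → Breakout Slot and Panel Slot overlap.
Fireside Block starts exactly when Breakout Slot ends (back-to-back, no overlap).
Fireside Block starts before Panel Slot ends → Panel Slot and Fireside Block overlap.
Overlapping pairs: Breakout Slot & Panel Slot, Fireside Block & Panel Slot, Plenary Discussion & Sponsor Chat — 3 in total.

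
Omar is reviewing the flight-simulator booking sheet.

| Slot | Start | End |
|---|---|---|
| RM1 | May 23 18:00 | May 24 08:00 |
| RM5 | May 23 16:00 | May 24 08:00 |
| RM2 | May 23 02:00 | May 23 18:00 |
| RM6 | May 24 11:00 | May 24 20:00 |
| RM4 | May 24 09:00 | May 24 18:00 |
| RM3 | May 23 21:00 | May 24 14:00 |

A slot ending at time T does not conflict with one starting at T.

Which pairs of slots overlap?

RM1 & RM3, RM1 & RM5, RM2 & RM5, RM3 & RM4, RM3 & RM5, RM3 & RM6, RM4 & RM6

Sorted by start: RM2, RM5, RM1, RM3, RM4, RM6.
RM5 starts before RM2 ends → RM2 and RM5 overlap.
RM1 starts exactly when RM2 ends (back-to-back, no overlap); RM2 is clear from here.
RM1 starts before RM5 ends → RM5 and RM1 overlap.
RM3 starts before RM5 ends → RM5 and RM3 overlap.
RM4 starts after RM5 ends; RM5 is clear from here.
RM3 starts before RM1 ends → RM1 and RM3 overlap.
RM4 starts after RM1 ends; RM1 is clear from here.
RM4 starts before RM3 ends → RM3 and RM4 overlap.
RM6 starts before RM3 ends → RM3 and RM6 overlap.
RM6 starts before RM4 ends → RM4 and RM6 overlap.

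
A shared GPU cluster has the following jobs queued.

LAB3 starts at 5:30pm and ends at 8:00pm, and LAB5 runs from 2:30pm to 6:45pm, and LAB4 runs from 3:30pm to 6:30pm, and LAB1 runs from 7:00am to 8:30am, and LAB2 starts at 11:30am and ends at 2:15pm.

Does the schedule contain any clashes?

Yes

Sorted by start: LAB1, LAB2, LAB5, LAB4, LAB3.
LAB2 starts after LAB1 ends, so nothing later overlaps LAB1 either.
LAB5 starts after LAB2 ends, so nothing later overlaps LAB2 either.
LAB4 starts before LAB5 ends → LAB5 and LAB4 overlap.
That's a conflict, so the schedule is not conflict-free.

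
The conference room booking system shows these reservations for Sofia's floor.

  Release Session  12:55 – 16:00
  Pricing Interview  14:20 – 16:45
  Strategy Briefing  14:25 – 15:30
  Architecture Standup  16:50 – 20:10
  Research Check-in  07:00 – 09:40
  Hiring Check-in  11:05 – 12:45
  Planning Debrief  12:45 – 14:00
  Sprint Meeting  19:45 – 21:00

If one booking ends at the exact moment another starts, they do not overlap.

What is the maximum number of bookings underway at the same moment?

Walk through starts and ends in time order (an end at T is processed before a start at T):
07:00 start Research Check-in → 1
09:40 end Research Check-in → 0
11:05 start Hiring Check-in → 1
12:45 end Hiring Check-in → 0
12:45 start Planning Debrief → 1
12:55 start Release Session → 2
14:00 end Planning Debrief → 1
14:20 start Pricing Interview → 2
14:25 start Strategy Briefing → 3
15:30 end Strategy Briefing → 2
16:00 end Release Session → 1
16:45 end Pricing Interview → 0
16:50 start Architecture Standup → 1
19:45 start Sprint Meeting → 2
20:10 end Architecture Standup → 1
21:00 end Sprint Meeting → 0
Peak is 3, at 14:25 (Pricing Interview, Release Session, Strategy Briefing).

3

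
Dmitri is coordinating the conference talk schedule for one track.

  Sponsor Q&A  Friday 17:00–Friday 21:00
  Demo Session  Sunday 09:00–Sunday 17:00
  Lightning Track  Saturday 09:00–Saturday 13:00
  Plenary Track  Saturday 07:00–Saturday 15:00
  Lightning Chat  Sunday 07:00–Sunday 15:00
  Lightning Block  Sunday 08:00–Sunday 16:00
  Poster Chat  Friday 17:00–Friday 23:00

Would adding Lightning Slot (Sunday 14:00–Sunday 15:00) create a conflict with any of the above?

Poster Chat: ends Friday 23:00 at or before Lightning Slot starts Sunday 14:00 → clear.
Sponsor Q&A: ends Friday 21:00 at or before Lightning Slot starts Sunday 14:00 → clear.
Plenary Track: ends Saturday 15:00 at or before Lightning Slot starts Sunday 14:00 → clear.
Lightning Track: ends Saturday 13:00 at or before Lightning Slot starts Sunday 14:00 → clear.
Lightning Chat: starts Sunday 07:00 before Lightning Slot ends Sunday 15:00, and ends Sunday 15:00 after Lightning Slot starts Sunday 14:00 → overlap.
Lightning Block: starts Sunday 08:00 before Lightning Slot ends Sunday 15:00, and ends Sunday 16:00 after Lightning Slot starts Sunday 14:00 → overlap.
Demo Session: starts Sunday 09:00 before Lightning Slot ends Sunday 15:00, and ends Sunday 17:00 after Lightning Slot starts Sunday 14:00 → overlap.
Lightning Slot overlaps Lightning Chat, Demo Session, Lightning Block.

Yes — it overlaps Demo Session, Lightning Block, Lightning Chat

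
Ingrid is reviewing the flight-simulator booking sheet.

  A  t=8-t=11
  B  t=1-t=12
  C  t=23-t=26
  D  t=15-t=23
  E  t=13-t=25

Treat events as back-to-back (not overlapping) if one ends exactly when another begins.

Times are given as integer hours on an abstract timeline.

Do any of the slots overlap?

Check each pair: they overlap iff neither finishes before the other starts.
Sorted by start: B, A, E, D, C.
A starts before B ends → B and A overlap.
That's a conflict, so the schedule is not conflict-free.

Yes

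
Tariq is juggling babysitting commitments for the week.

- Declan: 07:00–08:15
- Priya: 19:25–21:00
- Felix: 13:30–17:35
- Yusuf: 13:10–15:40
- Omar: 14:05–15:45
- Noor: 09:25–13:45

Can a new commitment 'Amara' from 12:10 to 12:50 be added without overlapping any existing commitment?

Declan: ends 08:15 at or before Amara starts 12:10 → clear.
Noor: starts 09:25 before Amara ends 12:50, and ends 13:45 after Amara starts 12:10 → overlap.
Yusuf: starts 13:10 at or after Amara ends 12:50 → clear.
Felix: starts 13:30 at or after Amara ends 12:50 → clear.
Omar: starts 14:05 at or after Amara ends 12:50 → clear.
Priya: starts 19:25 at or after Amara ends 12:50 → clear.
Amara overlaps Noor.

No — it overlaps Noor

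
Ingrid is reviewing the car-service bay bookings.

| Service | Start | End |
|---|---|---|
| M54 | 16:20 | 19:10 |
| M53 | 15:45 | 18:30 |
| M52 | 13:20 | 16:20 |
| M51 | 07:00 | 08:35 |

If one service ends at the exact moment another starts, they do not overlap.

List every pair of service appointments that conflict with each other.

Sorted by start: M51, M52, M53, M54.
M52 starts after M51 ends; M51 is clear from here.
M53 starts before M52 ends → M52 and M53 overlap.
M54 starts exactly when M52 ends (back-to-back, no overlap).
M54 starts before M53 ends → M53 and M54 overlap.

M52 & M53, M53 & M54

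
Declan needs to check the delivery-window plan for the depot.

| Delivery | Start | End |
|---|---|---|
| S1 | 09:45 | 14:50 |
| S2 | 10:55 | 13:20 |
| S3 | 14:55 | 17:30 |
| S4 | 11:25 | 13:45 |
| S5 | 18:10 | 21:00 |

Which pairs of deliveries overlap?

Two intervals overlap when each starts before the other ends.
Sorted by start: S1, S2, S4, S3, S5.
S2 starts before S1 ends → S1 and S2 overlap.
S4 starts before S1 ends → S1 and S4 overlap.
S3 starts after S1 ends, so S1 has no further overlaps.
S4 starts before S2 ends → S2 and S4 overlap.
S3 starts after S2 ends, so S2 has no further overlaps.
S3 starts after S4 ends, so S4 has no further overlaps.
S5 starts after S3 ends.

S1 & S2, S1 & S4, S2 & S4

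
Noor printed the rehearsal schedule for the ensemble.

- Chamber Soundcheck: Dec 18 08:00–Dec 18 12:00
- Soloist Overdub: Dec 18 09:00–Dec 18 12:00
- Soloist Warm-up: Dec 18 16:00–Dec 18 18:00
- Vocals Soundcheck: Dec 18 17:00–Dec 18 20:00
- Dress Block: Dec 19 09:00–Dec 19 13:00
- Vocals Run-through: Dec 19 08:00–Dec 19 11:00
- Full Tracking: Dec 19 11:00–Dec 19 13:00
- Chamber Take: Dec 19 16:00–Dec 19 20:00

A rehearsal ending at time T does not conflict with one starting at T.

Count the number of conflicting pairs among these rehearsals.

Check each pair: they overlap iff neither finishes before the other starts.
Sorted by start: Chamber Soundcheck, Soloist Overdub, Soloist Warm-up, Vocals Soundcheck, Vocals Run-through, Dress Block, Full Tracking, Chamber Take.
Soloist Overdub starts before Chamber Soundcheck ends → Chamber Soundcheck and Soloist Overdub overlap.
Soloist Warm-up starts after Chamber Soundcheck ends, so Chamber Soundcheck has no further overlaps.
Soloist Warm-up starts after Soloist Overdub ends, so Soloist Overdub has no further overlaps.
Vocals Soundcheck starts before Soloist Warm-up ends → Soloist Warm-up and Vocals Soundcheck overlap.
Vocals Run-through starts after Soloist Warm-up ends, so Soloist Warm-up has no further overlaps.
Vocals Run-through starts after Vocals Soundcheck ends, so Vocals Soundcheck has no further overlaps.
Dress Block starts before Vocals Run-through ends → Vocals Run-through and Dress Block overlap.
Full Tracking starts exactly when Vocals Run-through ends (back-to-back, no overlap), so Vocals Run-through has no further overlaps.
Full Tracking starts before Dress Block ends → Dress Block and Full Tracking overlap.
Chamber Take starts after Dress Block ends.
Chamber Take starts after Full Tracking ends.
Overlapping pairs: Chamber Soundcheck & Soloist Overdub, Dress Block & Full Tracking, Dress Block & Vocals Run-through, Soloist Warm-up & Vocals Soundcheck — 4 in total.

4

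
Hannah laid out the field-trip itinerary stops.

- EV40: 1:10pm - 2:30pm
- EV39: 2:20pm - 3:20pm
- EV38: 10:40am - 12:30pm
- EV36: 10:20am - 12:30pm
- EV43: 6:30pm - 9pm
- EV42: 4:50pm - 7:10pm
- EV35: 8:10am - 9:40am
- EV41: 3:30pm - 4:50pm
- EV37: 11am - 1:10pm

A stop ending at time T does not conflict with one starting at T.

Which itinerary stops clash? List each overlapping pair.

Sorted by start: EV35, EV36, EV38, EV37, EV40, EV39, EV41, EV42, EV43.
EV36 starts after EV35 ends, so EV35 has no further overlaps.
EV38 starts before EV36 ends → EV36 and EV38 overlap.
EV37 starts before EV36 ends → EV36 and EV37 overlap.
EV40 starts after EV36 ends, so EV36 has no further overlaps.
EV37 starts before EV38 ends → EV38 and EV37 overlap.
EV40 starts after EV38 ends, so EV38 has no further overlaps.
EV40 starts exactly when EV37 ends (back-to-back, no overlap), so EV37 has no further overlaps.
EV39 starts before EV40 ends → EV40 and EV39 overlap.
EV41 starts after EV40 ends, so EV40 has no further overlaps.
EV41 starts after EV39 ends, so EV39 has no further overlaps.
EV42 starts exactly when EV41 ends (back-to-back, no overlap), so EV41 has no further overlaps.
EV43 starts before EV42 ends → EV42 and EV43 overlap.

EV36 & EV37, EV36 & EV38, EV37 & EV38, EV39 & EV40, EV42 & EV43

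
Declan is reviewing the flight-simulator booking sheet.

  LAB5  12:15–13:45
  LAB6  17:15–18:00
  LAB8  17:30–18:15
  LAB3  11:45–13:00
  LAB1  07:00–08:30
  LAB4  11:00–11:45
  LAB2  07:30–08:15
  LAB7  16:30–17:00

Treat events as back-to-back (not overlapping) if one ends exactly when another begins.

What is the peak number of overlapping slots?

2

Sort all start/end points and keep a running count:
07:00 start LAB1 → 1
07:30 start LAB2 → 2
08:15 end LAB2 → 1
08:30 end LAB1 → 0
11:00 start LAB4 → 1
11:45 end LAB4 → 0
11:45 start LAB3 → 1
12:15 start LAB5 → 2
13:00 end LAB3 → 1
13:45 end LAB5 → 0
16:30 start LAB7 → 1
17:00 end LAB7 → 0
17:15 start LAB6 → 1
17:30 start LAB8 → 2
18:00 end LAB6 → 1
18:15 end LAB8 → 0
Peak is 2, at 07:30 (LAB1, LAB2).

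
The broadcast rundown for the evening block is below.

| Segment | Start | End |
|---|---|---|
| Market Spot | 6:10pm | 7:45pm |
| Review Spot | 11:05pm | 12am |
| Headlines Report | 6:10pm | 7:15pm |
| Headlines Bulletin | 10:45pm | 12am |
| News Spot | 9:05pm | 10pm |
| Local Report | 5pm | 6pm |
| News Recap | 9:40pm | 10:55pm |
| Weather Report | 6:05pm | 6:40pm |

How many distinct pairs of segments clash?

Two intervals overlap when each starts before the other ends.
Sorted by start: Local Report, Weather Report, Headlines Report, Market Spot, News Spot, News Recap, Headlines Bulletin, Review Spot.
Weather Report starts after Local Report ends; Local Report is clear from here.
Headlines Report starts before Weather Report ends → Weather Report and Headlines Report overlap.
Market Spot starts before Weather Report ends → Weather Report and Market Spot overlap.
News Spot starts after Weather Report ends; Weather Report is clear from here.
Market Spot starts before Headlines Report ends → Headlines Report and Market Spot overlap.
News Spot starts after Headlines Report ends; Headlines Report is clear from here.
News Spot starts after Market Spot ends; Market Spot is clear from here.
News Recap starts before News Spot ends → News Spot and News Recap overlap.
Headlines Bulletin starts after News Spot ends; News Spot is clear from here.
Headlines Bulletin starts before News Recap ends → News Recap and Headlines Bulletin overlap.
Review Spot starts after News Recap ends.
Review Spot starts before Headlines Bulletin ends → Headlines Bulletin and Review Spot overlap.
Overlapping pairs: Headlines Bulletin & News Recap, Headlines Bulletin & Review Spot, Headlines Report & Market Spot, Headlines Report & Weather Report, Market Spot & Weather Report, News Recap & News Spot — 6 in total.

6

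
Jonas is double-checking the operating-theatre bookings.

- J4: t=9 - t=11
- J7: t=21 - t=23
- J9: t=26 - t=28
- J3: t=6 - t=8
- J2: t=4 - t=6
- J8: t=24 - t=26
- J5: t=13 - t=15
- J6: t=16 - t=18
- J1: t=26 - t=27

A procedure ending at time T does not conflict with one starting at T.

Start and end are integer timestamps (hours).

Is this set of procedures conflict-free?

No

Check each pair: they overlap iff neither finishes before the other starts.
Sorted by start: J2, J3, J4, J5, J6, J7, J8, J1, J9.
J3 starts exactly when J2 ends (back-to-back, no overlap) — done with J2.
J4 starts after J3 ends — done with J3.
J5 starts after J4 ends — done with J4.
J6 starts after J5 ends — done with J5.
J7 starts after J6 ends — done with J6.
J8 starts after J7 ends — done with J7.
J1 starts exactly when J8 ends (back-to-back, no overlap) — done with J8.
J9 starts before J1 ends → J1 and J9 overlap.
That's a conflict, so the schedule is not conflict-free.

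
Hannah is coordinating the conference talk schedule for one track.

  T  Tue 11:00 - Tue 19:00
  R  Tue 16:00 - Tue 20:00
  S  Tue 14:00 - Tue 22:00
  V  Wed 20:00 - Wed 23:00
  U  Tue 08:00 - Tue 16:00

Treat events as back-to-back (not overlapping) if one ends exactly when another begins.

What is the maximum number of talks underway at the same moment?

Walk through starts and ends in time order (an end at T is processed before a start at T):
Tue 08:00 start U → 1
Tue 11:00 start T → 2
Tue 14:00 start S → 3
Tue 16:00 end U → 2
Tue 16:00 start R → 3
Tue 19:00 end T → 2
Tue 20:00 end R → 1
Tue 22:00 end S → 0
Wed 20:00 start V → 1
Wed 23:00 end V → 0
Peak is 3, at Tue 14:00 (S, T, U).

3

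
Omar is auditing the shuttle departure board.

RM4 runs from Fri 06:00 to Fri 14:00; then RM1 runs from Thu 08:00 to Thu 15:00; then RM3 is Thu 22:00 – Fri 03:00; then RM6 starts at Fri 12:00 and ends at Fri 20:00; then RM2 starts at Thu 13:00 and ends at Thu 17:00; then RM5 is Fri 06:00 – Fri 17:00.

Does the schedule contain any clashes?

Sorted by start: RM1, RM2, RM3, RM4, RM5, RM6.
RM2 starts before RM1 ends → RM1 and RM2 overlap.
That's a conflict, so the schedule is not conflict-free.

Yes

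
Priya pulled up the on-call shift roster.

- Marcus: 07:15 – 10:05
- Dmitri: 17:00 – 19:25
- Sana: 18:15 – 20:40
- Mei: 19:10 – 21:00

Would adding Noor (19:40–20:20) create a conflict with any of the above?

Yes — it overlaps Mei, Sana

Marcus: ends 10:05 at or before Noor starts 19:40 → clear.
Dmitri: ends 19:25 at or before Noor starts 19:40 → clear.
Sana: starts 18:15 before Noor ends 20:20, and ends 20:40 after Noor starts 19:40 → overlap.
Mei: starts 19:10 before Noor ends 20:20, and ends 21:00 after Noor starts 19:40 → overlap.
Noor overlaps Sana, Mei.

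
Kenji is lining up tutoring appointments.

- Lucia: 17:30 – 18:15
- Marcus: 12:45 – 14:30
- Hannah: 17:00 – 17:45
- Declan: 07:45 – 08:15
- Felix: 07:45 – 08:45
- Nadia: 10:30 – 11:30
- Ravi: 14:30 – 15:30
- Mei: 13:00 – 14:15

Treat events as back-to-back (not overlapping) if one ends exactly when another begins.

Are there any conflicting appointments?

Sorted by start: Felix, Declan, Nadia, Marcus, Mei, Ravi, Hannah, Lucia.
Declan starts before Felix ends → Felix and Declan overlap.
That's a conflict, so the schedule is not conflict-free.

Yes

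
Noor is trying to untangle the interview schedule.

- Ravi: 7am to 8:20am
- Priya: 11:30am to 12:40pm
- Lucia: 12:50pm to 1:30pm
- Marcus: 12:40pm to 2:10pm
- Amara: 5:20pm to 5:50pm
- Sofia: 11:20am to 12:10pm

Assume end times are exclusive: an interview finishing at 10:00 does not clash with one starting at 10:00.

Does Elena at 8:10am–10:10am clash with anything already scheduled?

Ravi: starts 7am before Elena ends 10:10am, and ends 8:20am after Elena starts 8:10am → overlap.
Sofia: starts 11:20am at or after Elena ends 10:10am → clear.
Priya: starts 11:30am at or after Elena ends 10:10am → clear.
Marcus: starts 12:40pm at or after Elena ends 10:10am → clear.
Lucia: starts 12:50pm at or after Elena ends 10:10am → clear.
Amara: starts 5:20pm at or after Elena ends 10:10am → clear.
Elena overlaps Ravi.

Yes — it overlaps Ravi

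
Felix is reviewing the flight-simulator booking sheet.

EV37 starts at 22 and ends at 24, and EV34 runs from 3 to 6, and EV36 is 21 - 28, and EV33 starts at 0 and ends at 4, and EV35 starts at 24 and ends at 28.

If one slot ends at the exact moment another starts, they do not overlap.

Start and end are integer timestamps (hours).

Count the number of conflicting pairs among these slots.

3

Sorted by start: EV33, EV34, EV36, EV37, EV35.
EV34 starts before EV33 ends → EV33 and EV34 overlap.
EV36 starts after EV33 ends, so EV33 has no further overlaps.
EV36 starts after EV34 ends, so EV34 has no further overlaps.
EV37 starts before EV36 ends → EV36 and EV37 overlap.
EV35 starts before EV36 ends → EV36 and EV35 overlap.
EV35 starts exactly when EV37 ends (back-to-back, no overlap).
Overlapping pairs: EV33 & EV34, EV35 & EV36, EV36 & EV37 — 3 in total.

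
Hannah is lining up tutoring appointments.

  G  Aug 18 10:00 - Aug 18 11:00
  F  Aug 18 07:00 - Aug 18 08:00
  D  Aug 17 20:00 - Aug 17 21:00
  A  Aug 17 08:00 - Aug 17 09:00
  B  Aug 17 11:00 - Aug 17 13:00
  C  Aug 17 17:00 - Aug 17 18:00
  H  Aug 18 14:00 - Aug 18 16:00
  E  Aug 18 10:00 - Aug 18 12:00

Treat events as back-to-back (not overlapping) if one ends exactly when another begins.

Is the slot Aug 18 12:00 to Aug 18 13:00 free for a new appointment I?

A: ends Aug 17 09:00 at or before I starts Aug 18 12:00 → clear.
B: ends Aug 17 13:00 at or before I starts Aug 18 12:00 → clear.
C: ends Aug 17 18:00 at or before I starts Aug 18 12:00 → clear.
D: ends Aug 17 21:00 at or before I starts Aug 18 12:00 → clear.
F: ends Aug 18 08:00 at or before I starts Aug 18 12:00 → clear.
E: ends Aug 18 12:00 at or before I starts Aug 18 12:00 → clear.
G: ends Aug 18 11:00 at or before I starts Aug 18 12:00 → clear.
H: starts Aug 18 14:00 at or after I ends Aug 18 13:00 → clear.

Yes — the slot is free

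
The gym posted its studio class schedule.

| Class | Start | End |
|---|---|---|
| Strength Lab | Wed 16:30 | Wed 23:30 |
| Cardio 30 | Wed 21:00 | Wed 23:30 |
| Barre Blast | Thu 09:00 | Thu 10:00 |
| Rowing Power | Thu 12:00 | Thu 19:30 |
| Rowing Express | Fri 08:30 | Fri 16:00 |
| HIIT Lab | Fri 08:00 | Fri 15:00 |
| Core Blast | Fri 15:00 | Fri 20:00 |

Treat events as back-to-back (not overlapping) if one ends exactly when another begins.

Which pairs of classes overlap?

Cardio 30 & Strength Lab, Core Blast & Rowing Express, HIIT Lab & Rowing Express

Sorted by start: Strength Lab, Cardio 30, Barre Blast, Rowing Power, HIIT Lab, Rowing Express, Core Blast.
Cardio 30 starts before Strength Lab ends → Strength Lab and Cardio 30 overlap.
Barre Blast starts after Strength Lab ends; Strength Lab is clear from here.
Barre Blast starts after Cardio 30 ends; Cardio 30 is clear from here.
Rowing Power starts after Barre Blast ends; Barre Blast is clear from here.
HIIT Lab starts after Rowing Power ends; Rowing Power is clear from here.
Rowing Express starts before HIIT Lab ends → HIIT Lab and Rowing Express overlap.
Core Blast starts exactly when HIIT Lab ends (back-to-back, no overlap).
Core Blast starts before Rowing Express ends → Rowing Express and Core Blast overlap.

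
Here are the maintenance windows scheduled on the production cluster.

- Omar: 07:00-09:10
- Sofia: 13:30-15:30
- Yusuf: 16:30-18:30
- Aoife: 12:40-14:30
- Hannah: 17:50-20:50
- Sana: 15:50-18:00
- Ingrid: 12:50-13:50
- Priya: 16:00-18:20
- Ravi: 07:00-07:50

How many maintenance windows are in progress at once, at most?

Walk through starts and ends in time order (an end at T is processed before a start at T):
07:00 start Omar → 1
07:00 start Ravi → 2
07:50 end Ravi → 1
09:10 end Omar → 0
12:40 start Aoife → 1
12:50 start Ingrid → 2
13:30 start Sofia → 3
13:50 end Ingrid → 2
14:30 end Aoife → 1
15:30 end Sofia → 0
15:50 start Sana → 1
16:00 start Priya → 2
16:30 start Yusuf → 3
17:50 start Hannah → 4
18:00 end Sana → 3
18:20 end Priya → 2
18:30 end Yusuf → 1
20:50 end Hannah → 0
Peak is 4, at 17:50 (Hannah, Priya, Sana, Yusuf).

4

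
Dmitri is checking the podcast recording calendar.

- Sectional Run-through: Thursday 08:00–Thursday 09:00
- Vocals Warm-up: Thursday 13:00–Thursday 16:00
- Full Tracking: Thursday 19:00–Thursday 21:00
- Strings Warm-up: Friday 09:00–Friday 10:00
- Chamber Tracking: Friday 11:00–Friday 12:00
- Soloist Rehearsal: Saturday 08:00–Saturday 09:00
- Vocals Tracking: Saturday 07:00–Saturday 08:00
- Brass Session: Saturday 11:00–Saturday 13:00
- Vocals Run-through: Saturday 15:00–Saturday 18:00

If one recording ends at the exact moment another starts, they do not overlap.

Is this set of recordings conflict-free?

Yes

Two intervals overlap when each starts before the other ends.
Sorted by start: Sectional Run-through, Vocals Warm-up, Full Tracking, Strings Warm-up, Chamber Tracking, Vocals Tracking, Soloist Rehearsal, Brass Session, Vocals Run-through.
Vocals Warm-up starts after Sectional Run-through ends — done with Sectional Run-through.
Full Tracking starts after Vocals Warm-up ends — done with Vocals Warm-up.
Strings Warm-up starts after Full Tracking ends — done with Full Tracking.
Chamber Tracking starts after Strings Warm-up ends — done with Strings Warm-up.
Vocals Tracking starts after Chamber Tracking ends — done with Chamber Tracking.
Soloist Rehearsal starts exactly when Vocals Tracking ends (back-to-back, no overlap) — done with Vocals Tracking.
Brass Session starts after Soloist Rehearsal ends — done with Soloist Rehearsal.
Vocals Run-through starts after Brass Session ends.
Every pair is clear; the schedule has no overlaps.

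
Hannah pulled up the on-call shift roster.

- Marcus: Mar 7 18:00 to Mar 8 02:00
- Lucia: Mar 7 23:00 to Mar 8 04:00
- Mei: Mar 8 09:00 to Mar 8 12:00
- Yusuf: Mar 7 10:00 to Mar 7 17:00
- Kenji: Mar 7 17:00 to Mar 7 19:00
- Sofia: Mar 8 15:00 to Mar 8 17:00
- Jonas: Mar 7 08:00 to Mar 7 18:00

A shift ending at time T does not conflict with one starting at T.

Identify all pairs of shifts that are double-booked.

Jonas & Kenji, Jonas & Yusuf, Kenji & Marcus, Lucia & Marcus

Sorted by start: Jonas, Yusuf, Kenji, Marcus, Lucia, Mei, Sofia.
Yusuf starts before Jonas ends → Jonas and Yusuf overlap.
Kenji starts before Jonas ends → Jonas and Kenji overlap.
Marcus starts exactly when Jonas ends (back-to-back, no overlap); Jonas is clear from here.
Kenji starts exactly when Yusuf ends (back-to-back, no overlap); Yusuf is clear from here.
Marcus starts before Kenji ends → Kenji and Marcus overlap.
Lucia starts after Kenji ends; Kenji is clear from here.
Lucia starts before Marcus ends → Marcus and Lucia overlap.
Mei starts after Marcus ends; Marcus is clear from here.
Mei starts after Lucia ends; Lucia is clear from here.
Sofia starts after Mei ends.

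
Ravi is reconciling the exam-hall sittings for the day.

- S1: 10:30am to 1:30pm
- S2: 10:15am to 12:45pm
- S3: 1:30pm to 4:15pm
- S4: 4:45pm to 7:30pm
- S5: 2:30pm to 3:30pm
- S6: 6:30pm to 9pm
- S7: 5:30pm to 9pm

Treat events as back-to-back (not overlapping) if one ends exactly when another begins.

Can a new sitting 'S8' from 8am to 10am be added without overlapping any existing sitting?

S2: starts 10:15am at or after S8 ends 10am → clear.
S1: starts 10:30am at or after S8 ends 10am → clear.
S3: starts 1:30pm at or after S8 ends 10am → clear.
S5: starts 2:30pm at or after S8 ends 10am → clear.
S4: starts 4:45pm at or after S8 ends 10am → clear.
S7: starts 5:30pm at or after S8 ends 10am → clear.
S6: starts 6:30pm at or after S8 ends 10am → clear.

Yes — the slot is free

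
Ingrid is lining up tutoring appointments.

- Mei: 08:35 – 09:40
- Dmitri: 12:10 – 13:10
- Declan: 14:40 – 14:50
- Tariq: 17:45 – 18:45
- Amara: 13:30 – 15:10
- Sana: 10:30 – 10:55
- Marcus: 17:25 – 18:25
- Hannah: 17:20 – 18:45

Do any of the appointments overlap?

Sorted by start: Mei, Sana, Dmitri, Amara, Declan, Hannah, Marcus, Tariq.
Sana starts after Mei ends — done with Mei.
Dmitri starts after Sana ends — done with Sana.
Amara starts after Dmitri ends — done with Dmitri.
Declan starts before Amara ends → Amara and Declan overlap.
That's a conflict, so the schedule is not conflict-free.

Yes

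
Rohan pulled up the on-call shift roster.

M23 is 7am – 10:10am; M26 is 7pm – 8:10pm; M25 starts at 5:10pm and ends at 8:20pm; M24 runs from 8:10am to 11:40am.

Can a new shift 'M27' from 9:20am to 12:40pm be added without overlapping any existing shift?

No — it overlaps M23, M24

M23: starts 7am before M27 ends 12:40pm, and ends 10:10am after M27 starts 9:20am → overlap.
M24: starts 8:10am before M27 ends 12:40pm, and ends 11:40am after M27 starts 9:20am → overlap.
M25: starts 5:10pm at or after M27 ends 12:40pm → clear.
M26: starts 7pm at or after M27 ends 12:40pm → clear.
M27 overlaps M23, M24.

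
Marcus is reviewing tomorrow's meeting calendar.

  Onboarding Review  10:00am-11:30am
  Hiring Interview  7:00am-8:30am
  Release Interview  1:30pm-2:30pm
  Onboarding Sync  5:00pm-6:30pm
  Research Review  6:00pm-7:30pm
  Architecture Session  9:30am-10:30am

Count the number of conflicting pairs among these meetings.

2

Check each pair: they overlap iff neither finishes before the other starts.
Sorted by start: Hiring Interview, Architecture Session, Onboarding Review, Release Interview, Onboarding Sync, Research Review.
Architecture Session starts after Hiring Interview ends, so nothing later overlaps Hiring Interview either.
Onboarding Review starts before Architecture Session ends → Architecture Session and Onboarding Review overlap.
Release Interview starts after Architecture Session ends, so nothing later overlaps Architecture Session either.
Release Interview starts after Onboarding Review ends, so nothing later overlaps Onboarding Review either.
Onboarding Sync starts after Release Interview ends, so nothing later overlaps Release Interview either.
Research Review starts before Onboarding Sync ends → Onboarding Sync and Research Review overlap.
Overlapping pairs: Architecture Session & Onboarding Review, Onboarding Sync & Research Review — 2 in total.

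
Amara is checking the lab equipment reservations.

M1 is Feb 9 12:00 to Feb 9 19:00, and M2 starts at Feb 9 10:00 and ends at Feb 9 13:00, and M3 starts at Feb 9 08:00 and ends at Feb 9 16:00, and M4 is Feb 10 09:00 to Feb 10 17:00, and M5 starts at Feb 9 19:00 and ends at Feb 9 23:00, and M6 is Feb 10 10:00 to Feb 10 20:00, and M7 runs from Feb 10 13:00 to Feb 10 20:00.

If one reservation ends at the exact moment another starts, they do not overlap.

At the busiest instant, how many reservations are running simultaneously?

3

Sweep the timeline, counting +1 at each start and −1 at each end (ends before starts at a tie):
Feb 9 08:00 start M3 → 1
Feb 9 10:00 start M2 → 2
Feb 9 12:00 start M1 → 3
Feb 9 13:00 end M2 → 2
Feb 9 16:00 end M3 → 1
Feb 9 19:00 end M1 → 0
Feb 9 19:00 start M5 → 1
Feb 9 23:00 end M5 → 0
Feb 10 09:00 start M4 → 1
Feb 10 10:00 start M6 → 2
Feb 10 13:00 start M7 → 3
Feb 10 17:00 end M4 → 2
Feb 10 20:00 end M6 → 1
Feb 10 20:00 end M7 → 0
Peak is 3, at Feb 9 12:00 (M1, M2, M3).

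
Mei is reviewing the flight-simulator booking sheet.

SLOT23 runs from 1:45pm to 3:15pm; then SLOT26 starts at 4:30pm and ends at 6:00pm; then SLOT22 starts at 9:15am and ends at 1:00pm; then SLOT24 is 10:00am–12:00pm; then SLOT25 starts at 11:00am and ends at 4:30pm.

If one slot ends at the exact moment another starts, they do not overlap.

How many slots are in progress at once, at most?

Sweep the timeline, counting +1 at each start and −1 at each end (ends before starts at a tie):
9:15am start SLOT22 → 1
10:00am start SLOT24 → 2
11:00am start SLOT25 → 3
12:00pm end SLOT24 → 2
1:00pm end SLOT22 → 1
1:45pm start SLOT23 → 2
3:15pm end SLOT23 → 1
4:30pm end SLOT25 → 0
4:30pm start SLOT26 → 1
6:00pm end SLOT26 → 0
Peak is 3, at 11:00am (SLOT22, SLOT24, SLOT25).

3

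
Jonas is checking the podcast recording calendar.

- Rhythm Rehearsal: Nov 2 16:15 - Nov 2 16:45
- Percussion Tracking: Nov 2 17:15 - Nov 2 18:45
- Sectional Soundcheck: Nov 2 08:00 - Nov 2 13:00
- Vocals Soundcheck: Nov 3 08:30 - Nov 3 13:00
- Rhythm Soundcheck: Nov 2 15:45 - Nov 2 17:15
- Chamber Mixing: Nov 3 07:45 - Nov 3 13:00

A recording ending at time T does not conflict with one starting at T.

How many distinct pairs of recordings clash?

Sorted by start: Sectional Soundcheck, Rhythm Soundcheck, Rhythm Rehearsal, Percussion Tracking, Chamber Mixing, Vocals Soundcheck.
Rhythm Soundcheck starts after Sectional Soundcheck ends, so Sectional Soundcheck has no further overlaps.
Rhythm Rehearsal starts before Rhythm Soundcheck ends → Rhythm Soundcheck and Rhythm Rehearsal overlap.
Percussion Tracking starts exactly when Rhythm Soundcheck ends (back-to-back, no overlap), so Rhythm Soundcheck has no further overlaps.
Percussion Tracking starts after Rhythm Rehearsal ends, so Rhythm Rehearsal has no further overlaps.
Chamber Mixing starts after Percussion Tracking ends, so Percussion Tracking has no further overlaps.
Vocals Soundcheck starts before Chamber Mixing ends → Chamber Mixing and Vocals Soundcheck overlap.
Overlapping pairs: Chamber Mixing & Vocals Soundcheck, Rhythm Rehearsal & Rhythm Soundcheck — 2 in total.

2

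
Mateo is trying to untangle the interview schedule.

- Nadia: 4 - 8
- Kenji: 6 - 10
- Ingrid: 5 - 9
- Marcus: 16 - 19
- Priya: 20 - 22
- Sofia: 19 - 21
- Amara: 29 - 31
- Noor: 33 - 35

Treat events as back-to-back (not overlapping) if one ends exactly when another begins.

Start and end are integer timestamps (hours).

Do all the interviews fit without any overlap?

Sorted by start: Nadia, Ingrid, Kenji, Marcus, Sofia, Priya, Amara, Noor.
Ingrid starts before Nadia ends → Nadia and Ingrid overlap.
That's a conflict, so the schedule is not conflict-free.

No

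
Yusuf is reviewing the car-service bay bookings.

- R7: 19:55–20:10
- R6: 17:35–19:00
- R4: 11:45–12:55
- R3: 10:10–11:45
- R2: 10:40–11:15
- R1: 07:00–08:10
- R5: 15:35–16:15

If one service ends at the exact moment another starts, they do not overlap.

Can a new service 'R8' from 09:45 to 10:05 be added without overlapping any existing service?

R1: ends 08:10 at or before R8 starts 09:45 → clear.
R3: starts 10:10 at or after R8 ends 10:05 → clear.
R2: starts 10:40 at or after R8 ends 10:05 → clear.
R4: starts 11:45 at or after R8 ends 10:05 → clear.
R5: starts 15:35 at or after R8 ends 10:05 → clear.
R6: starts 17:35 at or after R8 ends 10:05 → clear.
R7: starts 19:55 at or after R8 ends 10:05 → clear.

Yes — the slot is free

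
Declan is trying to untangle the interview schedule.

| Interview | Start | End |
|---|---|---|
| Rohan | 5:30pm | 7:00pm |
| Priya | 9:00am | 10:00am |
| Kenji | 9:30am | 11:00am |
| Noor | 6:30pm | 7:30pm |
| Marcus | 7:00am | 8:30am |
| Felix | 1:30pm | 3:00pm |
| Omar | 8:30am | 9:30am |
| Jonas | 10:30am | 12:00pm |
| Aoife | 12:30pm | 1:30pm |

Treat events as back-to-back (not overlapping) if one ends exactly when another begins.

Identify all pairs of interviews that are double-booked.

Jonas & Kenji, Kenji & Priya, Noor & Rohan, Omar & Priya

Check each pair: they overlap iff neither finishes before the other starts.
Sorted by start: Marcus, Omar, Priya, Kenji, Jonas, Aoife, Felix, Rohan, Noor.
Omar starts exactly when Marcus ends (back-to-back, no overlap), so Marcus has no further overlaps.
Priya starts before Omar ends → Omar and Priya overlap.
Kenji starts exactly when Omar ends (back-to-back, no overlap), so Omar has no further overlaps.
Kenji starts before Priya ends → Priya and Kenji overlap.
Jonas starts after Priya ends, so Priya has no further overlaps.
Jonas starts before Kenji ends → Kenji and Jonas overlap.
Aoife starts after Kenji ends, so Kenji has no further overlaps.
Aoife starts after Jonas ends, so Jonas has no further overlaps.
Felix starts exactly when Aoife ends (back-to-back, no overlap), so Aoife has no further overlaps.
Rohan starts after Felix ends, so Felix has no further overlaps.
Noor starts before Rohan ends → Rohan and Noor overlap.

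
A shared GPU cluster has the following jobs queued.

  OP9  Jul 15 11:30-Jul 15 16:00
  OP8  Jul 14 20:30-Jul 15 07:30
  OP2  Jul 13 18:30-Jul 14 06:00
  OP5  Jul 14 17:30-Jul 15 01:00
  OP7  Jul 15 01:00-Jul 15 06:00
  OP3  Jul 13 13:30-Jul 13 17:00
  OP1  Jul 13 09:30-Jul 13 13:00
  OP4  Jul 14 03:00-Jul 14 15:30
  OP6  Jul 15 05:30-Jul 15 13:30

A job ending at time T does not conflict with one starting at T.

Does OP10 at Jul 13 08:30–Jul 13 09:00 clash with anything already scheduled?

OP1: starts Jul 13 09:30 at or after OP10 ends Jul 13 09:00 → clear.
OP3: starts Jul 13 13:30 at or after OP10 ends Jul 13 09:00 → clear.
OP2: starts Jul 13 18:30 at or after OP10 ends Jul 13 09:00 → clear.
OP4: starts Jul 14 03:00 at or after OP10 ends Jul 13 09:00 → clear.
OP5: starts Jul 14 17:30 at or after OP10 ends Jul 13 09:00 → clear.
OP8: starts Jul 14 20:30 at or after OP10 ends Jul 13 09:00 → clear.
OP7: starts Jul 15 01:00 at or after OP10 ends Jul 13 09:00 → clear.
OP6: starts Jul 15 05:30 at or after OP10 ends Jul 13 09:00 → clear.
OP9: starts Jul 15 11:30 at or after OP10 ends Jul 13 09:00 → clear.

No — it doesn't clash with anything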